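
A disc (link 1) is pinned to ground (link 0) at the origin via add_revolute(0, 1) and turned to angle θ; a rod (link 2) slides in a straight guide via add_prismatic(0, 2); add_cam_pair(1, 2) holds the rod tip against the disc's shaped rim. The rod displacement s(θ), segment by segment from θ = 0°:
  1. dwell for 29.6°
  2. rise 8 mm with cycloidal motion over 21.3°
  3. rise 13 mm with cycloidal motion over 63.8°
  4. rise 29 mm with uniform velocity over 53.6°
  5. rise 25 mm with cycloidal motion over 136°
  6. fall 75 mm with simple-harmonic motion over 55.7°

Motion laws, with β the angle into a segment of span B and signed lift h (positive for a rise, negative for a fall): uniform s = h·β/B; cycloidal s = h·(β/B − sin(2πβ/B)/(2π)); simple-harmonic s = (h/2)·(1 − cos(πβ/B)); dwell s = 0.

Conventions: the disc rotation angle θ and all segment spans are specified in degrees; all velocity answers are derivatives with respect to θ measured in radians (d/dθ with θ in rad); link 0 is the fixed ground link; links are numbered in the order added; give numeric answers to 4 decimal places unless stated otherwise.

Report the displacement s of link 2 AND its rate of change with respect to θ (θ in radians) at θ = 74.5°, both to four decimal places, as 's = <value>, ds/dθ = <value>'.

segment 1 (0° to 29.6°, dwell): s unchanged at 0.0000
segment 2 (29.6° to 50.9°, cycloidal, h = 8) is passed completely: s = 0.0000 + (8) = 8.0000
θ = 74.5° falls in segment 3 (50.9° to 114.7°, cycloidal, h = 13): β = 74.5 − 50.9 = 23.6°, B = 63.8°; Δs = 13·(0.3699 − sin(2π·0.3699)/(2π)) = 3.2997; s = 8.0000 + 3.2997 = 11.2997
velocity in seg [50.9°–114.7°] (cycloidal), θ in radians: β = 23.6° = 0.4119 rad, B = 63.8° = 1.1135 rad; ds/dθ = (h/B)(1 − cos(2πβ/B)) = (13/1.1135)(1 − cos(2π·0.3699)) = 19.661533 mm/rad

s = 11.2997, ds/dθ = 19.6615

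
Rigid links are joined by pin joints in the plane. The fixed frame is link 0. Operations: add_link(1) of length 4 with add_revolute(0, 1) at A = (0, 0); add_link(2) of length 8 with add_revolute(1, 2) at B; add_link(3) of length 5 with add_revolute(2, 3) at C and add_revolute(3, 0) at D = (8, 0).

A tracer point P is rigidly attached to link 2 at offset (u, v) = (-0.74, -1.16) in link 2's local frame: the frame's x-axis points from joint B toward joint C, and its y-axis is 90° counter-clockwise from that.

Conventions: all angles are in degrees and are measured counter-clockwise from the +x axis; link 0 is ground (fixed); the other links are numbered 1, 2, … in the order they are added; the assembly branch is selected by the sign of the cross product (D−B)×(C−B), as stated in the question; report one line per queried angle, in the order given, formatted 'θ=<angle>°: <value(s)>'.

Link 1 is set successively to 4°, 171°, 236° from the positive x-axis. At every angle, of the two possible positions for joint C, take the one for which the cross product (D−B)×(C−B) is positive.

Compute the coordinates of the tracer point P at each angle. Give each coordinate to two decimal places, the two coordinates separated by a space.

A=(0,0), D=(8.00,0)
θ=4°: B = A + 4.00·(cos4°, sin4°) = (3.9903, 0.2790)
θ=4°: |BD| = 4.0194
θ=4°: circle(B,8.00) ∩ circle(D,5.00): a=6.8611, h=4.1140
θ=4°:   candidates: C₊=(11.1204,3.9068) cross=16.536; C₋=(10.5493,-4.3013) cross=-16.536
θ=4°:   branch + wants cross > 0 → take C=(11.1204,3.9068) (cross=16.536)
θ=4°: ex = (C−B)/|BC| = (0.8913,0.4535); ey = (-0.4535,0.8913)
θ=4°: P = B + -0.74·ex + -1.16·ey = (3.8567,-1.0904)
θ=171°: B = A + 4.00·(cos171°, sin171°) = (-3.9508, 0.6257)
θ=171°: |BD| = 11.9671
θ=171°: circle(B,8.00) ∩ circle(D,5.00): a=7.6130, h=2.4580
θ=171°:   candidates: C₊=(3.7804,2.6823) cross=29.415; C₋=(3.5233,-2.2270) cross=-29.415
θ=171°:   branch + wants cross > 0 → take C=(3.7804,2.6823) (cross=29.415)
θ=171°: ex = (C−B)/|BC| = (0.9664,0.2571); ey = (-0.2571,0.9664)
θ=171°: P = B + -0.74·ex + -1.16·ey = (-4.3677,-0.6855)
θ=236°: B = A + 4.00·(cos236°, sin236°) = (-2.2368, -3.3162)
θ=236°: |BD| = 10.7605
θ=236°: circle(B,8.00) ∩ circle(D,5.00): a=7.1924, h=3.5027
θ=236°:   candidates: C₊=(3.5261,2.2326) cross=37.691; C₋=(5.6851,-4.4318) cross=-37.691
θ=236°:   branch + wants cross > 0 → take C=(3.5261,2.2326) (cross=37.691)
θ=236°: ex = (C−B)/|BC| = (0.7204,0.6936); ey = (-0.6936,0.7204)
θ=236°: P = B + -0.74·ex + -1.16·ey = (-1.9653,-4.6650)

θ=4°: 3.86 -1.09
θ=171°: -4.37 -0.69
θ=236°: -1.97 -4.67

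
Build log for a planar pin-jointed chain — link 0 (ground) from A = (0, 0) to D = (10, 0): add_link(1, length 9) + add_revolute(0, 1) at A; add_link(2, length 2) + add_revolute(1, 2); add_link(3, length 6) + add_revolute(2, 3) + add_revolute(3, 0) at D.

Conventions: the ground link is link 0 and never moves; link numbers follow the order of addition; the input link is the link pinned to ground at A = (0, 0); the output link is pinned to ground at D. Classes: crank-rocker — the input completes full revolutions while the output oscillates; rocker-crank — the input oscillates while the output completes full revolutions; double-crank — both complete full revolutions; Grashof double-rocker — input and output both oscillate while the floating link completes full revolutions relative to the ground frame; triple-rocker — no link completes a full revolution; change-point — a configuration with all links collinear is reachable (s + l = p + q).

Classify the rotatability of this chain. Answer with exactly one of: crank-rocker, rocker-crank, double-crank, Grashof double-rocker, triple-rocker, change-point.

lengths: ground=10, input=9, coupler=2, output=6
sorted: s=2 (shortest), l=10 (longest), p+q=15
s + l = 12 vs p + q = 15
s + l < p + q (Grashof) with shortest = coupler link → Grashof double-rocker

Grashof double-rocker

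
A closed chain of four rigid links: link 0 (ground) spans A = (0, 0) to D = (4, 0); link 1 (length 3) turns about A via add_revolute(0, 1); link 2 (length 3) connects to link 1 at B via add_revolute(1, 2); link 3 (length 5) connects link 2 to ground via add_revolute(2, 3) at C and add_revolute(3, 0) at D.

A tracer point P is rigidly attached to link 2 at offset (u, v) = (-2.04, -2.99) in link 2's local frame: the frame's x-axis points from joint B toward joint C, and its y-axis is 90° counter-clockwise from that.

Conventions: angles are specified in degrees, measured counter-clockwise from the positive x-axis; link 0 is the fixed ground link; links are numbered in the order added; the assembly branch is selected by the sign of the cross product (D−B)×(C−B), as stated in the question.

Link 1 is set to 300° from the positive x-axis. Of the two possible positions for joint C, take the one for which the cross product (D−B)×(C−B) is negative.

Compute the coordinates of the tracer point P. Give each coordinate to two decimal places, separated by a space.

A=(0,0), D=(4.00,0)
B = A + 3.00·(cos300°, sin300°) = (1.5000, -2.5981)
|BD| = 3.6056
circle(B,3.00) ∩ circle(D,5.00): a=-0.4160, h=2.9710
  candidates: C₊=(-0.9293,-0.8378) cross=10.712; C₋=(3.3524,-4.9579) cross=-10.712
  branch - wants cross < 0 → take C=(3.3524,-4.9579) (cross=-10.712)
ex = (C−B)/|BC| = (0.6175,-0.7866); ey = (0.7866,0.6175)
P = B + -2.04·ex + -2.99·ey = (-2.1116,-2.8396)

-2.11 -2.84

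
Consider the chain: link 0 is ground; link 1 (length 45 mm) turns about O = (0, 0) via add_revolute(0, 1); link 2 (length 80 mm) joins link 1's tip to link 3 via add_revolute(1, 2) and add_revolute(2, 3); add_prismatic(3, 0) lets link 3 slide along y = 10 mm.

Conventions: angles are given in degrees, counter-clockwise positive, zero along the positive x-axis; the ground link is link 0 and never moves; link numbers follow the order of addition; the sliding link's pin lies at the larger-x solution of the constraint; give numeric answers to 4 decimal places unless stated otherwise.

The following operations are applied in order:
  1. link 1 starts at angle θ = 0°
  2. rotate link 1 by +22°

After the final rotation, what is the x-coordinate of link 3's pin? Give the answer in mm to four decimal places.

geometry: r = 45 mm, L = 80 mm, e = 10 mm; θ starts at 0°
rotate link 1 by +22°: θ ← 0° +22° = 22°
crank pin P = (r cos θ, r sin θ) = (41.723273, 16.857297)
h = r sin θ − e = 16.857297 − 10 = 6.857297
x = r cos θ + √(L² − h²) = 41.723273 + 79.705567 = 121.428841

121.4288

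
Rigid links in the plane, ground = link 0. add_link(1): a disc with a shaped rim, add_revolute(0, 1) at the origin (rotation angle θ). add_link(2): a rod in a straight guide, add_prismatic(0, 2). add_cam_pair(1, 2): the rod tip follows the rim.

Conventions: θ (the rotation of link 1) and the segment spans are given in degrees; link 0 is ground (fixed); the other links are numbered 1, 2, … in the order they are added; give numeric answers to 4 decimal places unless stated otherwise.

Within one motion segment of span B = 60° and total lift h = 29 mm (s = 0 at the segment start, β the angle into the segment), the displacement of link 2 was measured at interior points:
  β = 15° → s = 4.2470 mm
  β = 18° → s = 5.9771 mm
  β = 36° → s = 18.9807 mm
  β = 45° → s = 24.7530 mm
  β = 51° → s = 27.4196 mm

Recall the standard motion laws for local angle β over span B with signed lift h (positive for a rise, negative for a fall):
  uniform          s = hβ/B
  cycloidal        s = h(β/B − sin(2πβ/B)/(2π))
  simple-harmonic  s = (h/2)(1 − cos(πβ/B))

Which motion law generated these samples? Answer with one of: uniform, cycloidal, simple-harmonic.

candidates at β/B = r: uniform s = h·r (linear in β); cycloidal s = h·(r − sin(2πr)/(2π)); simple-harmonic s = (h/2)(1 − cos(πr))
β=15°: printed 4.2470 | uniform 7.2500, cycloidal 2.6345, simple-harmonic 4.2470
β=18°: printed 5.9771 | uniform 8.7000, cycloidal 4.3104, simple-harmonic 5.9771
β=36°: printed 18.9807 | uniform 17.4000, cycloidal 20.1129, simple-harmonic 18.9807
β=45°: printed 24.7530 | uniform 21.7500, cycloidal 26.3655, simple-harmonic 24.7530
β=51°: printed 27.4196 | uniform 24.6500, cycloidal 28.3840, simple-harmonic 27.4196
only one law matches every sample → simple-harmonic

simple-harmonic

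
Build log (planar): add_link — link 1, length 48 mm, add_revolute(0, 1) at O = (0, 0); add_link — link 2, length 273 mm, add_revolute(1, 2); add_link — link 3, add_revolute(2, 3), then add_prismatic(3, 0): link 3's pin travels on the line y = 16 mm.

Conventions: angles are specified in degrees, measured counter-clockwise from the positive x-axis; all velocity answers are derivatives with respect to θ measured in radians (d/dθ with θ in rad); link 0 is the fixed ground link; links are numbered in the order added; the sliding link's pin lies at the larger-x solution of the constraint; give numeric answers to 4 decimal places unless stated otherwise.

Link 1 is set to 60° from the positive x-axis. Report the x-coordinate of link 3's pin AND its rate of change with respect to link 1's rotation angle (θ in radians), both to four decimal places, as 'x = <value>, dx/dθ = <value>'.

geometry: r = 48 mm, L = 273 mm, e = 16 mm
crank pin P = (r cos θ, r sin θ) = (24.000000, 41.569219)
h = r sin θ − e = 41.569219 − 16 = 25.569219
x = r cos θ + √(L² − h²) = 24.000000 + 271.799954 = 295.799954
dx/dθ = −r sin θ − h·r cos θ/√(L² − h²) (θ in radians; h = 25.569219) = -43.826987

x = 295.8000, dx/dθ = -43.8270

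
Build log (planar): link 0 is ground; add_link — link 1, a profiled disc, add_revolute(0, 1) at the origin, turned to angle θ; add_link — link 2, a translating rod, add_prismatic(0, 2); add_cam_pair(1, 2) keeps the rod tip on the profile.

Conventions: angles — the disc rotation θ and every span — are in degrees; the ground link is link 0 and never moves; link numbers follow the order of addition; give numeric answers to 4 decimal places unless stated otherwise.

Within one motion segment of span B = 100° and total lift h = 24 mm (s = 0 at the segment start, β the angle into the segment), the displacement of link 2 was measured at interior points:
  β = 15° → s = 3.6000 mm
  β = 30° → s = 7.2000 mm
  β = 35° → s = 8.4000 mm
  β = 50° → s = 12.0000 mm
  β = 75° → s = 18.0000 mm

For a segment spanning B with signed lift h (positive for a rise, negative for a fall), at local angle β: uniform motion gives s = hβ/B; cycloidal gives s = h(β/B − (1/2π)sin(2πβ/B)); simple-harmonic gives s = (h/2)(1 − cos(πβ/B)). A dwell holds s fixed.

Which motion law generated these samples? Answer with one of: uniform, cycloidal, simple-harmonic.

candidates at β/B = r: uniform s = h·r (linear in β); cycloidal s = h·(r − sin(2πr)/(2π)); simple-harmonic s = (h/2)(1 − cos(πr))
β=15°: printed 3.6000 | uniform 3.6000, cycloidal 0.5098, simple-harmonic 1.3079
β=30°: printed 7.2000 | uniform 7.2000, cycloidal 3.5672, simple-harmonic 4.9466
β=35°: printed 8.4000 | uniform 8.4000, cycloidal 5.3098, simple-harmonic 6.5521
β=50°: printed 12.0000 | uniform 12.0000, cycloidal 12.0000, simple-harmonic 12.0000
β=75°: printed 18.0000 | uniform 18.0000, cycloidal 21.8197, simple-harmonic 20.4853
only one law matches every sample → uniform

uniform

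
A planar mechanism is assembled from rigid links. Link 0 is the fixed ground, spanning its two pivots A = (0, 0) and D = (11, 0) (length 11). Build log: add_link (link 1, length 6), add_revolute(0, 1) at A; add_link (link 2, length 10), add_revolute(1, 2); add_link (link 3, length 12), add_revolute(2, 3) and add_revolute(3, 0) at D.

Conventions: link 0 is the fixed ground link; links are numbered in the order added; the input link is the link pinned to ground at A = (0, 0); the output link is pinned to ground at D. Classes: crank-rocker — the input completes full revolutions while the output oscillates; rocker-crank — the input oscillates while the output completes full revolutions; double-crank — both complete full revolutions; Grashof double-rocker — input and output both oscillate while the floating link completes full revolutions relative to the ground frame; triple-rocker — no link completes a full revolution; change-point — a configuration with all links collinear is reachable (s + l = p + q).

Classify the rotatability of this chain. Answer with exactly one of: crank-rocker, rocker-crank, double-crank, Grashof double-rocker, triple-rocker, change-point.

lengths: ground=11, input=6, coupler=10, output=12
sorted: s=6 (shortest), l=12 (longest), p+q=21
s + l = 18 vs p + q = 21
s + l < p + q (Grashof) with shortest = input link → crank-rocker

crank-rocker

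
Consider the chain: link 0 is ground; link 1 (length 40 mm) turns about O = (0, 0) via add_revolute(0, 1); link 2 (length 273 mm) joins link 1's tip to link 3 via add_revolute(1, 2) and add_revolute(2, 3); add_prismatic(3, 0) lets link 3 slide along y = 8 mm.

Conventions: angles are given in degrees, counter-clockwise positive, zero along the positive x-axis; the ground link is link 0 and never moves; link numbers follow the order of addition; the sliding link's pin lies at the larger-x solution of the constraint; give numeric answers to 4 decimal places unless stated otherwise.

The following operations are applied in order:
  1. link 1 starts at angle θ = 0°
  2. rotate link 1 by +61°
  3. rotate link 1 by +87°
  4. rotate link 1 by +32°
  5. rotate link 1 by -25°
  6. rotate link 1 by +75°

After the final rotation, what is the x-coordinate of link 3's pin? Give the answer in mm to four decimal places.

geometry: r = 40 mm, L = 273 mm, e = 8 mm; θ starts at 0°
rotate link 1 by +61°: θ ← 0° +61° = 61°
rotate link 1 by +87°: θ ← 61° +87° = 148°
rotate link 1 by +32°: θ ← 148° +32° = 180°
rotate link 1 by -25°: θ ← 180° -25° = 155°
rotate link 1 by +75°: θ ← 155° +75° = 230°
crank pin P = (r cos θ, r sin θ) = (-25.711504, -30.641778)
h = r sin θ − e = -30.641778 − 8 = -38.641778
x = r cos θ + √(L² − h²) = -25.711504 + 270.251389 = 244.539884

244.5399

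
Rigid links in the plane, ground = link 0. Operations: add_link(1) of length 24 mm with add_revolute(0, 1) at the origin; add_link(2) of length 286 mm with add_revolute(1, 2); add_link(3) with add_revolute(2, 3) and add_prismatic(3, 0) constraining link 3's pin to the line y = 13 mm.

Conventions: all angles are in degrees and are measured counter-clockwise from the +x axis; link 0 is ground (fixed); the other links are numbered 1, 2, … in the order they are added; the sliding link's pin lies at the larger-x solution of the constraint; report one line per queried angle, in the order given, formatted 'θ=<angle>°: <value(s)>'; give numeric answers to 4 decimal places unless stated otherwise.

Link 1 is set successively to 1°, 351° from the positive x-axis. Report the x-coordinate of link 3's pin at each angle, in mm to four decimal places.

geometry: r = 24 mm, L = 286 mm, e = 13 mm
θ=1°: crank pin P = (r cos θ, r sin θ) = (23.996345, 0.418858)
θ=1°: h = r sin θ − e = 0.418858 − 13 = -12.581142
θ=1°: x = r cos θ + √(L² − h²) = 23.996345 + 285.723144 = 309.719488
θ=351°: crank pin P = (r cos θ, r sin θ) = (23.704520, -3.754427)
θ=351°: h = r sin θ − e = -3.754427 − 13 = -16.754427
θ=351°: x = r cos θ + √(L² − h²) = 23.704520 + 285.508825 = 309.213345

θ=1°: 309.7195
θ=351°: 309.2133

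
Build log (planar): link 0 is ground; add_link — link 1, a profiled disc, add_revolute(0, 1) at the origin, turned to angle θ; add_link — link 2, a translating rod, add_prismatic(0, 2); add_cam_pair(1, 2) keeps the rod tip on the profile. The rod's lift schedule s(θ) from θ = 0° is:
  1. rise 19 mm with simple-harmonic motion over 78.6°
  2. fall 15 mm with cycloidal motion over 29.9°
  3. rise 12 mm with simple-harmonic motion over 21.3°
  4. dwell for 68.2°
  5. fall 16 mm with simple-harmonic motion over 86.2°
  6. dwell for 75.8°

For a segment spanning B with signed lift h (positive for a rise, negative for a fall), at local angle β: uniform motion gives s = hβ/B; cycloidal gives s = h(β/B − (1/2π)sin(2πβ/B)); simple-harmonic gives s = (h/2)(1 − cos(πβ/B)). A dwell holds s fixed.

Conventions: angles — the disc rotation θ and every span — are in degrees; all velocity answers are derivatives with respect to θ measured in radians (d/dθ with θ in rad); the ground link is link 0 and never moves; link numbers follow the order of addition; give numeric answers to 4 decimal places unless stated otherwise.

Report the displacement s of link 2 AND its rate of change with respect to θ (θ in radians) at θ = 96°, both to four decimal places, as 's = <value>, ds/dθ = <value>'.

seg 1 [0°–78.6°] simple-harmonic, h=19: full span → s += 19 → s = 19.0000
seg 2 [78.6°–108.5°] cycloidal, h=-15: θ=96° here. β=17.4, B=29.9. -15·(0.5819 − sin(2π·0.5819)/(2π)) = -9.9046 → s = 9.0954
velocity in seg [78.6°–108.5°] (cycloidal), θ in radians: β = 17.4° = 0.3037 rad, B = 29.9° = 0.5219 rad; ds/dθ = (h/B)(1 − cos(2πβ/B)) = ((-15)/0.5219)(1 − cos(2π·0.5819)) = -53.761360 mm/rad

s = 9.0954, ds/dθ = -53.7614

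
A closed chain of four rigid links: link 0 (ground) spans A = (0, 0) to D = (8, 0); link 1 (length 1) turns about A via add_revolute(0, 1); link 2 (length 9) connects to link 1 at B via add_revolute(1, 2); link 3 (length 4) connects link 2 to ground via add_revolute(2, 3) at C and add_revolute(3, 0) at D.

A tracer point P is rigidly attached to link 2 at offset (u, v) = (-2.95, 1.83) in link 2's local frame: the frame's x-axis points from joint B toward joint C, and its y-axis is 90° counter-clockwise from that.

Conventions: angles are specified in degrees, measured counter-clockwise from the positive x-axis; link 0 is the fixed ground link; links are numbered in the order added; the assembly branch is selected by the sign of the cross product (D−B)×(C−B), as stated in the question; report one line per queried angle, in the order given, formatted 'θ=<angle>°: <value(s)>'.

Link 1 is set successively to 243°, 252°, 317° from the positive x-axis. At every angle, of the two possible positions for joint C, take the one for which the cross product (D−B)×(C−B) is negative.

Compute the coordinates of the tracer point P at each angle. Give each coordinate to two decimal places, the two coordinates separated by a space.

A=(0,0), D=(8.00,0)
θ=243°: B = A + 1.00·(cos243°, sin243°) = (-0.4540, -0.8910)
θ=243°: |BD| = 8.5008
θ=243°: circle(B,9.00) ∩ circle(D,4.00): a=8.0736, h=3.9771
θ=243°:   candidates: C₊=(7.1583,3.9104) cross=33.809; C₋=(7.9920,-4.0000) cross=-33.809
θ=243°:   branch - wants cross < 0 → take C=(7.9920,-4.0000) (cross=-33.809)
θ=243°: ex = (C−B)/|BC| = (0.9384,-0.3454); ey = (0.3454,0.9384)
θ=243°: P = B + -2.95·ex + 1.83·ey = (-2.5902,1.8454)
θ=252°: B = A + 1.00·(cos252°, sin252°) = (-0.3090, -0.9511)
θ=252°: |BD| = 8.3633
θ=252°: circle(B,9.00) ∩ circle(D,4.00): a=8.0677, h=3.9891
θ=252°:   candidates: C₊=(7.2527,3.9296) cross=33.362; C₋=(8.1600,-3.9968) cross=-33.362
θ=252°:   branch - wants cross < 0 → take C=(8.1600,-3.9968) (cross=-33.362)
θ=252°: ex = (C−B)/|BC| = (0.9410,-0.3384); ey = (0.3384,0.9410)
θ=252°: P = B + -2.95·ex + 1.83·ey = (-2.4657,1.7693)
θ=317°: B = A + 1.00·(cos317°, sin317°) = (0.7314, -0.6820)
θ=317°: |BD| = 7.3006
θ=317°: circle(B,9.00) ∩ circle(D,4.00): a=8.1020, h=3.9189
θ=317°:   candidates: C₊=(8.4318,3.9766) cross=28.610; C₋=(9.1640,-3.8269) cross=-28.610
θ=317°:   branch - wants cross < 0 → take C=(9.1640,-3.8269) (cross=-28.610)
θ=317°: ex = (C−B)/|BC| = (0.9370,-0.3494); ey = (0.3494,0.9370)
θ=317°: P = B + -2.95·ex + 1.83·ey = (-1.3932,2.0635)

θ=243°: -2.59 1.85
θ=252°: -2.47 1.77
θ=317°: -1.39 2.06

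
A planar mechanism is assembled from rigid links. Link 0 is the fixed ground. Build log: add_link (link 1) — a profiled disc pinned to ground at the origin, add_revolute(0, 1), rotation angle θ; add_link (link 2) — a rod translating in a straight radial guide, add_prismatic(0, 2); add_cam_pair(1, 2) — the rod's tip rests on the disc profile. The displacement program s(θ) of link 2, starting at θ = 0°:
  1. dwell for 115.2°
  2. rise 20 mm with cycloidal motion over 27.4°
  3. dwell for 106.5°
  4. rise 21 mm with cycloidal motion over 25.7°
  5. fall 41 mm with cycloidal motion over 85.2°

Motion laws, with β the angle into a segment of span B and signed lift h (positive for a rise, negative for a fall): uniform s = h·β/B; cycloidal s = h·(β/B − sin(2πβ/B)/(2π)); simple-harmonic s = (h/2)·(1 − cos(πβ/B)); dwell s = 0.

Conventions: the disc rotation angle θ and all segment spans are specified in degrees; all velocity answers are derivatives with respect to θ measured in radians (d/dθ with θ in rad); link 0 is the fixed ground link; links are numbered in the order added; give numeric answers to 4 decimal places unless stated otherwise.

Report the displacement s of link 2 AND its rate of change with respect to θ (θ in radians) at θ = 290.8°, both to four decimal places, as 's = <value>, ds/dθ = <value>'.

seg 1 [0°–115.2°] dwell: s stays 0.0000
seg 2 [115.2°–142.6°] cycloidal, h=20: full span → s += 20 → s = 20.0000
seg 3 [142.6°–249.1°] dwell: s stays 20.0000
seg 4 [249.1°–274.8°] cycloidal, h=21: full span → s += 21 → s = 41.0000
seg 5 [274.8°–360°] cycloidal, h=-41: θ=290.8° here. β=16, B=85.2. -41·(0.1878 − sin(2π·0.1878)/(2π)) = -1.6663 → s = 39.3337
velocity in seg [274.8°–360°] (cycloidal), θ in radians: β = 16° = 0.2793 rad, B = 85.2° = 1.4870 rad; ds/dθ = (h/B)(1 − cos(2πβ/B)) = ((-41)/1.4870)(1 − cos(2π·0.1878)) = -17.067580 mm/rad

s = 39.3337, ds/dθ = -17.0676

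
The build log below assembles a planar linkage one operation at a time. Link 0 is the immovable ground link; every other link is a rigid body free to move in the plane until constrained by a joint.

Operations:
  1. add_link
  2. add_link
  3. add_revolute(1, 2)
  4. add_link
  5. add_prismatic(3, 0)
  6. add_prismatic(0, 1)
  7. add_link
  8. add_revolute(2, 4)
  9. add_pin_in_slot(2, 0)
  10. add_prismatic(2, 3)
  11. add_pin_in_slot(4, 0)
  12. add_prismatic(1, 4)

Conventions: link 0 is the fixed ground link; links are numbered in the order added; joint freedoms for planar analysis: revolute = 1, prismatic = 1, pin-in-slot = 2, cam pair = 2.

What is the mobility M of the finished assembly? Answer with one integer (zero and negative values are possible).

(L,J1,J2)=(1,0,0); link0 fixed
link1: (2,0,0)
link2: (3,0,0)
R 1-2 [J1]: (3,1,0)
link3: (4,1,0)
P 3-0 [J1]: (4,2,0)
P 0-1 [J1]: (4,3,0)
link4: (5,3,0)
R 2-4 [J1]: (5,4,0)
PS 2-0 [J2]: (5,4,1)
P 2-3 [J1]: (5,5,1)
PS 4-0 [J2]: (5,5,2)
P 1-4 [J1]: (5,6,2)
Grübler: 3·4 − 2·6 − 2 = -2

M = -2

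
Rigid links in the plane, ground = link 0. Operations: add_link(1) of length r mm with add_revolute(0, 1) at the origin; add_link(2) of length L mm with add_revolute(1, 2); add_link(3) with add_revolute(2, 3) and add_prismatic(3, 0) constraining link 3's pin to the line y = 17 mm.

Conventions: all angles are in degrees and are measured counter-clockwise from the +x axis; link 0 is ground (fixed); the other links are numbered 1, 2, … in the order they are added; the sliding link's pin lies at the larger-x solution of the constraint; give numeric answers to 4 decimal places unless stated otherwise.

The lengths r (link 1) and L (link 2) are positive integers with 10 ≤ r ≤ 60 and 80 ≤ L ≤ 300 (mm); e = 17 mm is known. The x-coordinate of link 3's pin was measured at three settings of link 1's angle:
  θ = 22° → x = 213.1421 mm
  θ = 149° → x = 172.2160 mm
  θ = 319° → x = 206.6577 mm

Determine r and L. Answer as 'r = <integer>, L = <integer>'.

constraint per measurement: (x − r cos θ)² + (r sin θ − e)² = L²
subtracting the θ₁ and θ₂ equations cancels the r² and L² terms:
r = (x₁² − x₂²) / (2[(x₁cos θ₁ + e sin θ₁) − (x₂cos θ₂ + e sin θ₂)]) = 23.0000 → r = 23
L² = (x₁ − r cos θ₁)² + (r sin θ₁ − e)² = 36864.0044 → L = 192.0000 → L = 192
check at θ₃=319°: x = 206.6577 (printed 206.6577) ✓

r = 23, L = 192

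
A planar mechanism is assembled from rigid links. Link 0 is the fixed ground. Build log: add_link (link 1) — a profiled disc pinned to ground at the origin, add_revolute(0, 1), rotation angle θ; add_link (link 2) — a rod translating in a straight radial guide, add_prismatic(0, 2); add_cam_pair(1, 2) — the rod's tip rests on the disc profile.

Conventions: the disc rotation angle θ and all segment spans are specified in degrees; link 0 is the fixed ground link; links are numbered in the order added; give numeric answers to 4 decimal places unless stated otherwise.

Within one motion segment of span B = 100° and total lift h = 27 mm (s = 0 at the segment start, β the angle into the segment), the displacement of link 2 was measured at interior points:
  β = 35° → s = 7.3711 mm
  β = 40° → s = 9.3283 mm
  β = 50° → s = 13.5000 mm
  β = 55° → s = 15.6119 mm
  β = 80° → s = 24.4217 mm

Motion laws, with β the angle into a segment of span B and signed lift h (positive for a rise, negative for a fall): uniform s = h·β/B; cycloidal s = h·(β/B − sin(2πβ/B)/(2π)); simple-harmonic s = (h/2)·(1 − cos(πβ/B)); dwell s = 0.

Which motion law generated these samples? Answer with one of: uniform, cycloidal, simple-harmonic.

candidates at β/B = r: uniform s = h·r (linear in β); cycloidal s = h·(r − sin(2πr)/(2π)); simple-harmonic s = (h/2)(1 − cos(πr))
β=35°: printed 7.3711 | uniform 9.4500, cycloidal 5.9735, simple-harmonic 7.3711
β=40°: printed 9.3283 | uniform 10.8000, cycloidal 8.2742, simple-harmonic 9.3283
β=50°: printed 13.5000 | uniform 13.5000, cycloidal 13.5000, simple-harmonic 13.5000
β=55°: printed 15.6119 | uniform 14.8500, cycloidal 16.1779, simple-harmonic 15.6119
β=80°: printed 24.4217 | uniform 21.6000, cycloidal 25.6869, simple-harmonic 24.4217
only one law matches every sample → simple-harmonic

simple-harmonic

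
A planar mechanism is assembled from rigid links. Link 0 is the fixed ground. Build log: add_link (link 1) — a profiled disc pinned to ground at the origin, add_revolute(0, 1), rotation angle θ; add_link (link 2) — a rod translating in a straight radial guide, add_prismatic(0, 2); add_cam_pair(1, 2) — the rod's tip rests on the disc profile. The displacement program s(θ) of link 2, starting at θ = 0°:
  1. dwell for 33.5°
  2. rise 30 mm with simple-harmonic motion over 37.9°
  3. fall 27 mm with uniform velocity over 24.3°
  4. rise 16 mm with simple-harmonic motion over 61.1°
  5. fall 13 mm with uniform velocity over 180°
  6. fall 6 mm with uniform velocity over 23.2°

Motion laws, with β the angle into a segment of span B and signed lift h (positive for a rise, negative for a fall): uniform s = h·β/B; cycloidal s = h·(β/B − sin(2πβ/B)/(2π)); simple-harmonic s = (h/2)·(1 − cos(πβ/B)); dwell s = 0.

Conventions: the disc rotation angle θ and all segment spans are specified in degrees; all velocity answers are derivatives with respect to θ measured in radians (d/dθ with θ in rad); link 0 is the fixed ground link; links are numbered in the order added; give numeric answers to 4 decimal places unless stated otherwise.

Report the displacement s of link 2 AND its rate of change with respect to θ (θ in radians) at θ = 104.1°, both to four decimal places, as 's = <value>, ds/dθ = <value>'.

seg 1 [0°–33.5°] dwell: s stays 0.0000
seg 2 [33.5°–71.4°] simple-harmonic, h=30: full span → s += 30 → s = 30.0000
seg 3 [71.4°–95.7°] uniform, h=-27: full span → s += -27 → s = 3.0000
seg 4 [95.7°–156.8°] simple-harmonic, h=16: θ=104.1° here. β=8.4, B=61.1. 16/2·(1 − cos(π·0.1375)) = 0.7346 → s = 3.7346
velocity in seg [95.7°–156.8°] (simple-harmonic), θ in radians: β = 8.4° = 0.1466 rad, B = 61.1° = 1.0664 rad; ds/dθ = (πh/(2B)) sin(πβ/B) = (π·16/(2·1.0664)) sin(π·0.1375) = 9.865564 mm/rad

s = 3.7346, ds/dθ = 9.8656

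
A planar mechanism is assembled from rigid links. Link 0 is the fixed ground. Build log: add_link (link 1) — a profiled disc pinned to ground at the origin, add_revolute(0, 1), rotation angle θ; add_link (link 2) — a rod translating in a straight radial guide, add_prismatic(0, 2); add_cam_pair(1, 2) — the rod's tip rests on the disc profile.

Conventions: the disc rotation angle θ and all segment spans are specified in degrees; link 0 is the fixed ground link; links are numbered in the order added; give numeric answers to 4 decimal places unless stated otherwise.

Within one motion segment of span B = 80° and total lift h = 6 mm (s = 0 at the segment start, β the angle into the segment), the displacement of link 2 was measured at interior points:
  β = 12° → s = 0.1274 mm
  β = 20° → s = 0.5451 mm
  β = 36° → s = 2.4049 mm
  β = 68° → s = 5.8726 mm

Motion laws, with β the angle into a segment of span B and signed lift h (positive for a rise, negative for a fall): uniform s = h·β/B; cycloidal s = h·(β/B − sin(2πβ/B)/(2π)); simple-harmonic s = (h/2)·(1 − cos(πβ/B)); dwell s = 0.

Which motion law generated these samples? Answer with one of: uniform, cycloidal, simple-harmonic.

candidates at β/B = r: uniform s = h·r (linear in β); cycloidal s = h·(r − sin(2πr)/(2π)); simple-harmonic s = (h/2)(1 − cos(πr))
β=12°: printed 0.1274 | uniform 0.9000, cycloidal 0.1274, simple-harmonic 0.3270
β=20°: printed 0.5451 | uniform 1.5000, cycloidal 0.5451, simple-harmonic 0.8787
β=36°: printed 2.4049 | uniform 2.7000, cycloidal 2.4049, simple-harmonic 2.5307
β=68°: printed 5.8726 | uniform 5.1000, cycloidal 5.8726, simple-harmonic 5.6730
only one law matches every sample → cycloidal

cycloidal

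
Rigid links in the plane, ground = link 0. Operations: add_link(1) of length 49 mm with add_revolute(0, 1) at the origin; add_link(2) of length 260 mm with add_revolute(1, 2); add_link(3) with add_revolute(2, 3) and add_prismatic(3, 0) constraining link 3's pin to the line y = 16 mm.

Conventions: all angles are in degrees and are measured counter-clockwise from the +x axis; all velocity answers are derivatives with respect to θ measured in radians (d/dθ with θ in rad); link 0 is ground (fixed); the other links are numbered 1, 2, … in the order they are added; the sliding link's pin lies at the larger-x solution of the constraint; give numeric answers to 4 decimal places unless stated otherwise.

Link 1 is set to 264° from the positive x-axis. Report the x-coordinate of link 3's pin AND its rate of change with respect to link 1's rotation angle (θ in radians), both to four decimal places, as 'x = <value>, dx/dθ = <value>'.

geometry: r = 49 mm, L = 260 mm, e = 16 mm
crank pin P = (r cos θ, r sin θ) = (-5.121895, -48.731573)
h = r sin θ − e = -48.731573 − 16 = -64.731573
x = r cos θ + √(L² − h²) = -5.121895 + 251.813072 = 246.691178
dx/dθ = −r sin θ − h·r cos θ/√(L² − h²) (θ in radians; h = -64.731573) = 47.414928

x = 246.6912, dx/dθ = 47.4149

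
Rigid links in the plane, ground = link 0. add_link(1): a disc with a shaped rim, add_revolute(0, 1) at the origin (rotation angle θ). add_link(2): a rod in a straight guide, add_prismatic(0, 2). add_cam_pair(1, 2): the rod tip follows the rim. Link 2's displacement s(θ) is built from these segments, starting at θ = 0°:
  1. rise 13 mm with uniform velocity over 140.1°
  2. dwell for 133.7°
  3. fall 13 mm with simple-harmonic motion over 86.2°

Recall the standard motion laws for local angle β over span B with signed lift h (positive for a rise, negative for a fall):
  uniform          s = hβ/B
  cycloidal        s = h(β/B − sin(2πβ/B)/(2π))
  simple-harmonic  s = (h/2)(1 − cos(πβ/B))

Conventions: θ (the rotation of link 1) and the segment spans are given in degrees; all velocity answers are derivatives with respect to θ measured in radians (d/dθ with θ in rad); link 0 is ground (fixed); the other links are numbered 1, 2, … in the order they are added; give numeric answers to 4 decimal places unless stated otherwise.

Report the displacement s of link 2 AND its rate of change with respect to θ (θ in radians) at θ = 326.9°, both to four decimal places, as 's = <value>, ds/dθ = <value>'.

segment 1 (0° to 140.1°, uniform, h = 13) is passed completely: s = 0.0000 + (13) = 13.0000
segment 2 (140.1° to 273.8°, dwell): s unchanged at 13.0000
θ = 326.9° falls in segment 3 (273.8° to 360°, simple-harmonic, h = -13): β = 326.9 − 273.8 = 53.1°, B = 86.2°; Δs = -13/2·(1 − cos(π·0.6160)) = -8.8169; s = 13.0000 − 8.8169 = 4.1831
velocity in seg [273.8°–360°] (simple-harmonic), θ in radians: β = 53.1° = 0.9268 rad, B = 86.2° = 1.5045 rad; ds/dθ = (πh/(2B)) sin(πβ/B) = (π·(-13)/(2·1.5045)) sin(π·0.6160) = -12.681586 mm/rad

s = 4.1831, ds/dθ = -12.6816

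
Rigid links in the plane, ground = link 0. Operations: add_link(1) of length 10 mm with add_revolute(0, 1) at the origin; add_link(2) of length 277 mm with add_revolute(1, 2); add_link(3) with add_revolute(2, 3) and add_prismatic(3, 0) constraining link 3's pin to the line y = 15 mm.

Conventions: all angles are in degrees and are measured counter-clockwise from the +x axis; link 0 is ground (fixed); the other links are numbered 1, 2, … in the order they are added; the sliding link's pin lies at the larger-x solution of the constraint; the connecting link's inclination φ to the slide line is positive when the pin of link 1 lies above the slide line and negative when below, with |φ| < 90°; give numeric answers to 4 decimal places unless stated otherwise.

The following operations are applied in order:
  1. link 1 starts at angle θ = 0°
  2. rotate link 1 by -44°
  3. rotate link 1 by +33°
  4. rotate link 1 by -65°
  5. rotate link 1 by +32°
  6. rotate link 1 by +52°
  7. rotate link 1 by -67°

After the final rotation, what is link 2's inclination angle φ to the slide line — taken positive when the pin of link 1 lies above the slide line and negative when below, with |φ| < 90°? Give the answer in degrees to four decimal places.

geometry: r = 10 mm, L = 277 mm, e = 15 mm; θ starts at 0°
rotate link 1 by -44°: θ ← 0° -44° = -44°
rotate link 1 by +33°: θ ← -44° +33° = -11°
rotate link 1 by -65°: θ ← -11° -65° = -76°
rotate link 1 by +32°: θ ← -76° +32° = -44°
rotate link 1 by +52°: θ ← -44° +52° = 8°
rotate link 1 by -67°: θ ← 8° -67° = -59°
h = r sin θ − e = -8.571673 − 15 = -23.571673
sin φ = h / L = -23.571673 / 277 = -0.08509629
φ = arcsin(-0.08509629) = -4.881562°

-4.8816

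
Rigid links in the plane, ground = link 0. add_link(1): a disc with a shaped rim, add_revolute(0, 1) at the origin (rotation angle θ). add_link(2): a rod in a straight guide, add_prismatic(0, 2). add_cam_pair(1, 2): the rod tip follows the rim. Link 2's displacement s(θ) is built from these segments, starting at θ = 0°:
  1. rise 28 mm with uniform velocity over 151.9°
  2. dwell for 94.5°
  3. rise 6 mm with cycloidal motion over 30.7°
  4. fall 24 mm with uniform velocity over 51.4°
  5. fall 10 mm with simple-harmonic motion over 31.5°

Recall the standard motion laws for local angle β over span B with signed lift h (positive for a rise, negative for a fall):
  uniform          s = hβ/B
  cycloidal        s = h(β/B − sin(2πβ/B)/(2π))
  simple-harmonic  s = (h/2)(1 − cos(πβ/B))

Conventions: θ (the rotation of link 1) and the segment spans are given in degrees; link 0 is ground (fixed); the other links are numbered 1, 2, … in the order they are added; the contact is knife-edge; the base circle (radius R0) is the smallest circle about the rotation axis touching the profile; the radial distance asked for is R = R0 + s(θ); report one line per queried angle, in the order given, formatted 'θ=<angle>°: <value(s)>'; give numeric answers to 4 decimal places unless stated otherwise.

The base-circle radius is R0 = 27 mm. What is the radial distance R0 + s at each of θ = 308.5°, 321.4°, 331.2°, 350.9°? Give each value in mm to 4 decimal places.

segment 1 (0° to 151.9°, uniform, h = 28) is passed completely: s = 0.0000 + (28) = 28.0000
segment 2 (151.9° to 246.4°, dwell): s unchanged at 28.0000
segment 3 (246.4° to 277.1°, cycloidal, h = 6) is passed completely: s = 28.0000 + (6) = 34.0000
θ = 308.5° falls in segment 4 (277.1° to 328.5°, uniform, h = -24): β = 308.5 − 277.1 = 31.4°, B = 51.4°; Δs = -24·31.4/51.4 = -14.6615; s = 34.0000 − 14.6615 = 19.3385
θ = 321.4° falls in segment 4 (277.1° to 328.5°, uniform, h = -24): β = 321.4 − 277.1 = 44.3°, B = 51.4°; Δs = -24·44.3/51.4 = -20.6848; s = 34.0000 − 20.6848 = 13.3152
segment 4 (277.1° to 328.5°, uniform, h = -24) is passed completely: s = 34.0000 + (-24) = 10.0000
θ = 331.2° falls in segment 5 (328.5° to 360°, simple-harmonic, h = -10): β = 331.2 − 328.5 = 2.7°, B = 31.5°; Δs = -10/2·(1 − cos(π·0.0857)) = -0.1802; s = 10.0000 − 0.1802 = 9.8198
θ = 350.9° falls in segment 5 (328.5° to 360°, simple-harmonic, h = -10): β = 350.9 − 328.5 = 22.4°, B = 31.5°; Δs = -10/2·(1 − cos(π·0.7111)) = -8.0783; s = 10.0000 − 8.0783 = 1.9217
θ=308.5°: R = R0 + s = 27 + 19.3385 = 46.3385
θ=321.4°: R = R0 + s = 27 + 13.3152 = 40.3152
θ=331.2°: R = R0 + s = 27 + 9.8198 = 36.8198
θ=350.9°: R = R0 + s = 27 + 1.9217 = 28.9217

θ=308.5°: 46.3385
θ=321.4°: 40.3152
θ=331.2°: 36.8198
θ=350.9°: 28.9217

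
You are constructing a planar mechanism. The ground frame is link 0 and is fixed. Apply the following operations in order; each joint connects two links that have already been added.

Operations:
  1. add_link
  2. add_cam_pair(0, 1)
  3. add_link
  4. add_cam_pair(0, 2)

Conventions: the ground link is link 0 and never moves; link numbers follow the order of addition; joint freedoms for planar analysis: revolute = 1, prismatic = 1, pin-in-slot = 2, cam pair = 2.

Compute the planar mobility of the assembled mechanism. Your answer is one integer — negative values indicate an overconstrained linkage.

(L,J1,J2)=(1,0,0); link0 fixed
link1: (2,0,0)
C 0-1 [J2]: (2,0,1)
link2: (3,0,1)
C 0-2 [J2]: (3,0,2)
Grübler: 3·2 − 2·0 − 2 = 4

M = 4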